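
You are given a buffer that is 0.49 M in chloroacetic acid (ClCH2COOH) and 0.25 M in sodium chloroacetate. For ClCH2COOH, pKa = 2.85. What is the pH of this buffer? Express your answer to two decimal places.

Henderson–Hasselbalch: pH = pKa + log([ClCH2COO-]/[ClCH2COOH]) = 2.85 + log(0.25/0.49)
pH = 2.85 + (-0.292) = 2.56

pH = 2.56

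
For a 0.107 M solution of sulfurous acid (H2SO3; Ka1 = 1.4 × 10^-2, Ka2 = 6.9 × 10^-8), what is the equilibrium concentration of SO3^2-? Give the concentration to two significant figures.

6.9 × 10^-8 M

First ionization gives [H+] ≈ [HSO3-] = 3.23 × 10^-2 M.
Second step: Ka2 = [H+][SO3^2-]/[HSO3-] ≈ [SO3^2-] (since [H+] ≈ [HSO3-]).
So [SO3^2-] ≈ Ka2.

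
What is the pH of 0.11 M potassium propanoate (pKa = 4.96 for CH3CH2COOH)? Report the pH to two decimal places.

CH3CH2COO- is the conjugate base of the weak acid CH3CH2COOH.
Ka = 10^(−4.96) = 1.10 × 10^-5
Kb = Kw/Ka = 1.0×10^-14 / 1.10 × 10^-5 = 9.09 × 10^-10
Let x = [OH-] at equilibrium. Kb = x²/(0.11 − x).
Since Kb ≪ C₀, x ≈ √(Kb·C₀) = 1.00 × 10^-5 M.
(x/C₀ = 0.0091% < 5%, so the approximation holds.)
pOH = −log(1.00 × 10^-5) = 5.00; pH = 14.00 − 5.00 = 9.00

pH = 9.00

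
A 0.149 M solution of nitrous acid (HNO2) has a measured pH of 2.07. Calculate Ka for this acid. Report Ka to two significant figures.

Ka = 5.2 × 10^-4

[H+] = 10^(-2.07) = 8.51 × 10^-3 M
At equilibrium [HA] = 0.149 − 8.51 × 10^-3 = 1.40 × 10^-1 M
Ka = [H+][A-]/[HA] = (8.51 × 10^-3)² / 1.40 × 10^-1 = 5.2 × 10^-4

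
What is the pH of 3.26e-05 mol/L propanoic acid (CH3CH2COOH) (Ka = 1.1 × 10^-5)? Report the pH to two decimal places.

CH3CH2COOH ⇌ CH3CH2COO- + H+
Ka = x²/(3.26e-05 − x) = 1.1 × 10^-5
x is not negligible relative to C₀; solve x² + 1.1e-05·x − 3.59e-10 = 0.
x = [−1.1e-05 + √(1.1e-05² + 1.43e-09)]/2 = 1.42 × 10^-5 M
pH = −log[H+] = −log(1.42 × 10^-5) = 4.85

pH = 4.85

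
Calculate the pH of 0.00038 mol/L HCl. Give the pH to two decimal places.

pH = 3.42

HCl is a strong acid and dissociates completely, so [H+] = 0.00038 M.
pH = -log(0.00038) = 3.42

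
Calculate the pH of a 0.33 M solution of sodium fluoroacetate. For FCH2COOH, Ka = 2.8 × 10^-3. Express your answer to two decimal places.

FCH2COO- is the conjugate base of the weak acid FCH2COOH.
Kb = Kw/Ka = 1.0×10^-14 / 2.8 × 10^-3 = 3.57 × 10^-12
Kb = x²/(0.33 − x) = 3.57 × 10^-12
Assume x ≪ 0.33: x ≈ √(3.57 × 10^-12 × 0.33) = 1.09 × 10^-6 M
Check: 0.00033% ionized — well under 5%, approximation valid.
pOH = 5.96, so pH = 14.00 − pOH = 8.04

pH = 8.04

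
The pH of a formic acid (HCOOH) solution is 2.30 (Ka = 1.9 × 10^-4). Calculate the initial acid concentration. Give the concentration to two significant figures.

[H+] = 10^(-2.30) = 5.01 × 10^-3 M = x
Ka = x²/(C₀ − x) ⇒ C₀ = x + x²/Ka
C₀ = 5.01 × 10^-3 + (5.01 × 10^-3)²/(1.9 × 10^-4) = 1.37 × 10^-1 M

C₀ = 1.4 × 10^-1 M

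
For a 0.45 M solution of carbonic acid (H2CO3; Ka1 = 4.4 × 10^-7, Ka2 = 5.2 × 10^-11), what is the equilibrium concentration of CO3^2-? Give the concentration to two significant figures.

First ionization gives [H+] ≈ [HCO3-] = 4.45 × 10^-4 M.
Second step: Ka2 = [H+][CO3^2-]/[HCO3-] ≈ [CO3^2-] (since [H+] ≈ [HCO3-]).
So [CO3^2-] ≈ Ka2.

5.2 × 10^-11 M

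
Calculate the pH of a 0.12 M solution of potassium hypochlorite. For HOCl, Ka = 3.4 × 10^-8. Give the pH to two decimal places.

pH = 10.27

OCl- is the conjugate base of the weak acid HOCl.
Kb = Kw/Ka = 1.0×10^-14 / 3.4 × 10^-8 = 2.94 × 10^-7
From the ICE table, Kb = x²/(0.12 − x) = 2.94 × 10^-7.
Assume x ≪ 0.12: x ≈ √(2.94 × 10^-7 × 0.12) = 1.88 × 10^-4 M
pOH = −log(1.88 × 10^-4) = 3.73; pH = 14.00 − 3.73 = 10.27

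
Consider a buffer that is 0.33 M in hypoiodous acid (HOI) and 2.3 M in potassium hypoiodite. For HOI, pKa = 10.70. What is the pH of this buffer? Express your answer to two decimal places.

Henderson–Hasselbalch: pH = pKa + log([OI-]/[HOI]) = 10.70 + log(2.3/0.33)
pH = 10.70 + (+0.843) = 11.54

pH = 11.54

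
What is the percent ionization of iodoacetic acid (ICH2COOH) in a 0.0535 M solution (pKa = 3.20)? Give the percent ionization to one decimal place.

ICH2COOH ⇌ ICH2COO- + H+; let x = [H+] at equilibrium.
Ka = 10^(−3.20) = 6.31 × 10^-4
Ka = x²/(C₀ − x); solving the quadratic gives x = 5.50 × 10^-3 M.
Fraction ionized = 5.50 × 10^-3 / 0.0535 = 0.1028 → 10.3%

10.3%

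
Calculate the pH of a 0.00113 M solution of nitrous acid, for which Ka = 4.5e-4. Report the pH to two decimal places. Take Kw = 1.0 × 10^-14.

HNO2 ⇌ NO2- + H+
Ka = [H+]²/(0.00113 − [H+]) = 4.5 × 10^-4
The 5% rule fails; solving [H+]² + Ka·[H+] − Ka·C₀ = 0 exactly:
[H+] = (−Ka + √(Ka² + 4·Ka·C₀))/2 = 5.23 × 10^-4 M
pH = −log(5.23 × 10^-4) = 3.28

pH = 3.28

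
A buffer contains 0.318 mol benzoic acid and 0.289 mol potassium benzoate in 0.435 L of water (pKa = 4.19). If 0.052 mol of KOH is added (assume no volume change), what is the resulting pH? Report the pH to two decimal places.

OH- converts C6H5COOH to C6H5COO-: C6H5COOH → 0.266 mol, C6H5COO- → 0.341 mol.
Henderson–Hasselbalch with mole ratio 0.341/0.266: pH = 4.19 + (+0.108)

pH = 4.30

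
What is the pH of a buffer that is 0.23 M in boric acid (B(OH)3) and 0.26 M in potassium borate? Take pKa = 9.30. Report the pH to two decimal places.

pH = 9.35

Using pH = pKa + log([base]/[acid]) with [base]/[acid] = 0.26/0.23:
pH = 9.30 + (+0.053) = 9.35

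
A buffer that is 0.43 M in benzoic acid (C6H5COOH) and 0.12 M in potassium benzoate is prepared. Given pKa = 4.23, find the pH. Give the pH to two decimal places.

pH = pKa + log([A⁻]/[HA]) = 4.23 + log(0.12/0.43)
pH = 4.23 + (-0.554) = 3.68

pH = 3.68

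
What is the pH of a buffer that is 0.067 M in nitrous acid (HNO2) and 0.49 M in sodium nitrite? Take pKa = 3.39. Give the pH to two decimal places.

pH = 4.25

pH = pKa + log([A⁻]/[HA]) = 3.39 + log(0.49/0.067)
pH = 3.39 + (+0.864) = 4.25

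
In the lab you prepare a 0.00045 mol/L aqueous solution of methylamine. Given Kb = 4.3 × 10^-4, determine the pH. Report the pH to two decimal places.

CH3NH2 + H2O ⇌ CH3NH3+ + OH-
From the ICE table, Kb = [OH-]²/(0.00045 − [OH-]) = 4.3 × 10^-4.
[OH-] is not negligible relative to C₀; solve [OH-]² + 0.00043·[OH-] − 1.93e-07 = 0.
[OH-] = [−0.00043 + √(0.00043² + 7.74e-07)]/2 = 2.75 × 10^-4 M
pOH = 3.56, so pH = 14.00 − pOH = 10.44

pH = 10.44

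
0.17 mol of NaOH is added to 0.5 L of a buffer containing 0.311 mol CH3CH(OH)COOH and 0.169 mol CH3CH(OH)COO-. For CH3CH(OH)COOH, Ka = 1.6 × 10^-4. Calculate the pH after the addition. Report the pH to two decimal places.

pH = 4.18

After neutralization: n(CH3CH(OH)COOH) = 0.141 mol, n(CH3CH(OH)COO-) = 0.339 mol.
pKa = −log(1.6 × 10^-4) = 3.796
pH = pKa + log(n_CH3CH(OH)COO-/n_CH3CH(OH)COOH) = 3.796 + log(0.339/0.141) = 3.796 + (+0.381)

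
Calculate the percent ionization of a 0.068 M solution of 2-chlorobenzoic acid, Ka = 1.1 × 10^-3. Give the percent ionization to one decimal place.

11.9%

ClC6H4COOH ⇌ ClC6H4COO- + H+; let x = [H+] at equilibrium.
Solve x² + 0.0011x − 7.48e-05 = 0 → x = 8.12 × 10^-3 M
Fraction ionized = 8.12 × 10^-3 / 0.068 = 0.1194 → 11.9%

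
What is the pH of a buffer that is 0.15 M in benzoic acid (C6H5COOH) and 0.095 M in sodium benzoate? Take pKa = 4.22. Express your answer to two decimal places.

Henderson–Hasselbalch: pH = pKa + log([C6H5COO-]/[C6H5COOH]) = 4.22 + log(0.095/0.15)
pH = 4.22 + (-0.198) = 4.02

pH = 4.02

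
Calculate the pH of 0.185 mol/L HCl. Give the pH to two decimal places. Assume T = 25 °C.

pH = 0.73

HCl is a strong acid and dissociates completely, so [H+] = 0.185 M.
pH = -log(0.185) = 0.73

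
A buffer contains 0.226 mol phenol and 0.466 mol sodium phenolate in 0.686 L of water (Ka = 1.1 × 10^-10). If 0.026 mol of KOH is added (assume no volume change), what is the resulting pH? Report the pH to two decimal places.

OH- converts C6H5OH to C6H5O-: C6H5OH → 0.2 mol, C6H5O- → 0.492 mol.
pKa = −log(1.1 × 10^-10) = 9.959
Henderson–Hasselbalch with mole ratio 0.492/0.2: pH = 9.959 + (+0.391)

pH = 10.35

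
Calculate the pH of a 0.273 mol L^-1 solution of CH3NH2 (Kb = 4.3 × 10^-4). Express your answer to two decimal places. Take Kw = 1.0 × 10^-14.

pH = 12.03

CH3NH2 + H2O ⇌ CH3NH3+ + OH-
From the ICE table, Kb = x²/(0.273 − x) = 4.3 × 10^-4.
Assume x ≪ 0.273: x ≈ √(4.3 × 10^-4 × 0.273) = 1.08 × 10^-2 M
(x/C₀ = 4% < 5%, so the approximation holds.)
pOH = −log(1.08 × 10^-2) = 1.97; pH = 14.00 − 1.97 = 12.03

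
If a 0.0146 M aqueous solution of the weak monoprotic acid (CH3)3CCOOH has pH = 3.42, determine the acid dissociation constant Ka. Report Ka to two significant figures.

[H+] = 10^(-3.42) = 3.80 × 10^-4 M
At equilibrium [HA] = 0.0146 − 3.80 × 10^-4 = 1.42 × 10^-2 M
Ka = [H+][A-]/[HA] = (3.80 × 10^-4)² / 1.42 × 10^-2 = 1.0 × 10^-5

Ka = 1.0 × 10^-5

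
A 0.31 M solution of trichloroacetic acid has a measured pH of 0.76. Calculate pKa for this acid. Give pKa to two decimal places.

[H+] = 10^(-0.76) = 1.74 × 10^-1 M
At equilibrium [HA] = 0.31 − 1.74 × 10^-1 = 1.36 × 10^-1 M
Ka = [H+][A-]/[HA] = (1.74 × 10^-1)² / 1.36 × 10^-1 = 2.23 × 10^-1
pKa = -log(2.23 × 10^-1) = 0.65

pKa = 0.65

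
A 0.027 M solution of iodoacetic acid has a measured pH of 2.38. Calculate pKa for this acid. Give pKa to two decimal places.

[H+] = 10^(-2.38) = 4.17 × 10^-3 M
At equilibrium [HA] = 0.027 − 4.17 × 10^-3 = 2.28 × 10^-2 M
Ka = [H+][A-]/[HA] = (4.17 × 10^-3)² / 2.28 × 10^-2 = 7.63 × 10^-4
pKa = -log(7.63 × 10^-4) = 3.12

pKa = 3.12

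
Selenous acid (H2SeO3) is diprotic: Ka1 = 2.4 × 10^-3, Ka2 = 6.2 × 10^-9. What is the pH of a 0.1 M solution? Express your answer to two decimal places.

Ka1 ≫ Ka2, so treat the first dissociation as the only significant source of H+.
Ka1 = x²/(0.1 − x) = 2.4 × 10^-3
Solving the quadratic: x = (−Ka1 + √(Ka1² + 4·Ka1·C₀))/2 = 1.43 × 10^-2 M
pH = −log(1.43 × 10^-2) = 1.84

pH = 1.84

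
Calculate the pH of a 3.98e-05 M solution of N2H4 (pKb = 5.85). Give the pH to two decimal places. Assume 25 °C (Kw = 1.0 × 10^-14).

N2H4 + H2O ⇌ N2H5+ + OH-
Kb = 10^(−5.85) = 1.41 × 10^-6
From the ICE table, Kb = [OH-]²/(3.98e-05 − [OH-]) = 1.41 × 10^-6.
The 5% rule fails; solving [OH-]² + Kb·[OH-] − Kb·C₀ = 0 exactly:
[OH-] = [−1.41e-06 + √(1.41e-06² + 2.24e-10)]/2 = 6.82 × 10^-6 M
pOH = 5.17, so pH = 14.00 − pOH = 8.83

pH = 8.83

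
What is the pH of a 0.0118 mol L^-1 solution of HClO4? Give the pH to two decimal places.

HClO4 is a strong acid and dissociates completely, so [H+] = 0.0118 M.
pH = -log(0.0118) = 1.93

pH = 1.93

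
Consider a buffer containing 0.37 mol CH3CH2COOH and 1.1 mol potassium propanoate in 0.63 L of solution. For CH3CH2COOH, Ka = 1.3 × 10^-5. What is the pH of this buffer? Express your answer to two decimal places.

pH = 5.36

pKa = −log(1.3 × 10^-5) = 4.886
Henderson–Hasselbalch: pH = pKa + log([CH3CH2COO-]/[CH3CH2COOH]) = 4.886 + log(1.1/0.37)
pH = 4.886 + (+0.473) = 5.36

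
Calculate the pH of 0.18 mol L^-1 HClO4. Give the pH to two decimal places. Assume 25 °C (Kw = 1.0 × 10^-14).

HClO4 is a strong acid and dissociates completely, so [H+] = 0.18 M.
pH = -log(0.18) = 0.74

pH = 0.74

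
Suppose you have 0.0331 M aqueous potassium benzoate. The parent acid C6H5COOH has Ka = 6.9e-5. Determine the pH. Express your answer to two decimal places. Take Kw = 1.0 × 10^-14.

C6H5COO- is the conjugate base of the weak acid C6H5COOH.
Kb = Kw/Ka = 1.0×10^-14 / 6.9 × 10^-5 = 1.45 × 10^-10
Let x = [OH-] at equilibrium. Kb = x²/(0.0331 − x).
Since Kb ≪ C₀, x ≈ √(Kb·C₀) = 2.19 × 10^-6 M.
pOH = −log(2.19 × 10^-6) = 5.66; pH = 14.00 − 5.66 = 8.34

pH = 8.34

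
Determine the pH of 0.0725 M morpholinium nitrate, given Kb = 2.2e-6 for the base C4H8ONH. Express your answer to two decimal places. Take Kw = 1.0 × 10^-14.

pH = 4.74

C4H8ONH2+ is the conjugate acid of the weak base C4H8ONH.
Ka = Kw/Kb = 1.0×10^-14 / 2.2 × 10^-6 = 4.55 × 10^-9
From the ICE table, Ka = x²/(0.0725 − x) = 4.55 × 10^-9.
Since Ka ≪ C₀, x ≈ √(Ka·C₀) = 1.82 × 10^-5 M.
pH = −log(1.82 × 10^-5) = 4.74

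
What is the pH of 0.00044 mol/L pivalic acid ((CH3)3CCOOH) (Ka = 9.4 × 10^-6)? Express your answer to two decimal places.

pH = 4.22

(CH3)3CCOOH ⇌ (CH3)3CCOO- + H+
Ka = [H+]²/(0.00044 − [H+]) = 9.4 × 10^-6
[H+] is not negligible relative to C₀; solve [H+]² + 9.4e-06·[H+] − 4.14e-09 = 0.
[H+] = (−Ka + √(Ka² + 4·Ka·C₀))/2 = 5.98 × 10^-5 M
pH = −log[H+] = −log(5.98 × 10^-5) = 4.22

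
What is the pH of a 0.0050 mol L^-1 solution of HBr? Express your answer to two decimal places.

pH = 2.30

HBr is a strong acid and dissociates completely, so [H+] = 0.0050 M.
pH = -log(0.005) = 2.30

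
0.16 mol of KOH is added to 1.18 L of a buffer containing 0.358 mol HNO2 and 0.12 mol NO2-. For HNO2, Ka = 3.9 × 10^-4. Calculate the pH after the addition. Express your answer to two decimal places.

pH = 3.56

After neutralization: n(HNO2) = 0.198 mol, n(NO2-) = 0.28 mol.
pKa = −log(3.9 × 10^-4) = 3.409
Henderson–Hasselbalch with mole ratio 0.28/0.198: pH = 3.409 + (+0.150)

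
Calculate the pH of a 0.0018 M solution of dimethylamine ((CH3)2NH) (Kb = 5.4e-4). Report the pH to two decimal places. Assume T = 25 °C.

pH = 10.88

(CH3)2NH + H2O ⇌ (CH3)2NH2+ + OH-
Let x = [OH-] at equilibrium. Kb = x²/(0.0018 − x).
The 5% rule fails; solving x² + Kb·x − Kb·C₀ = 0 exactly:
x = (−Kb + √(Kb² + 4·Kb·C₀))/2 = 7.52 × 10^-4 M
pOH = 3.12, so pH = 14.00 − pOH = 10.88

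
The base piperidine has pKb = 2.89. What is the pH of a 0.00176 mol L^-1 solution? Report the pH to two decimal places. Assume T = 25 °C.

pH = 11.00

C5H10NH + H2O ⇌ C5H10NH2+ + OH-
Kb = 10^(−2.89) = 1.29 × 10^-3
Kb = [OH-]²/(0.00176 − [OH-]) = 1.29 × 10^-3
Here C₀/Kb ≈ 1.36, so the small-[OH-] approximation fails. Use the quadratic:
[OH-] = [−0.00129 + √(0.00129² + 9.08e-06)]/2 = 9.94 × 10^-4 M
pOH = 3.00, so pH = 14.00 − pOH = 11.00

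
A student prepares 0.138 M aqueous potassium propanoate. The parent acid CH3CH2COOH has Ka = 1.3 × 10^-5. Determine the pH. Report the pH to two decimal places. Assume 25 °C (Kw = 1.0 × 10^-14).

pH = 9.01

CH3CH2COO- is the conjugate base of the weak acid CH3CH2COOH.
Kb = Kw/Ka = 1.0×10^-14 / 1.3 × 10^-5 = 7.69 × 10^-10
From the ICE table, Kb = [OH-]²/(0.138 − [OH-]) = 7.69 × 10^-10.
Since Kb ≪ C₀, [OH-] ≈ √(Kb·C₀) = 1.03 × 10^-5 M.
([OH-]/C₀ = 0.0075% < 5%, so the approximation holds.)
pOH = −log(1.03 × 10^-5) = 4.99; pH = 14.00 − 4.99 = 9.01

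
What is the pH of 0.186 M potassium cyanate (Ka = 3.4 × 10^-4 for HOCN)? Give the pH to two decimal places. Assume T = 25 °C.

OCN- is the conjugate base of the weak acid HOCN.
Kb = Kw/Ka = 1.0×10^-14 / 3.4 × 10^-4 = 2.94 × 10^-11
Kb = [OH-]²/(0.186 − [OH-]) = 2.94 × 10^-11
Neglecting [OH-] in the denominator: [OH-] = √(2.94 × 10^-11 × 0.186) = 2.34 × 10^-6 M
pOH = 5.63, so pH = 14.00 − pOH = 8.37

pH = 8.37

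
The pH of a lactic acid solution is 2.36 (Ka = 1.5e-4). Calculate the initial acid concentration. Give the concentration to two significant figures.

[H+] = 10^(-2.36) = 4.37 × 10^-3 M = x
Ka = x²/(C₀ − x) ⇒ C₀ = x + x²/Ka
C₀ = 4.37 × 10^-3 + (4.37 × 10^-3)²/(1.5 × 10^-4) = 1.32 × 10^-1 M

C₀ = 1.3 × 10^-1 M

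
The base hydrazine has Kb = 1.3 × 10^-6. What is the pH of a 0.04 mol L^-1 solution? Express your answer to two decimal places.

pH = 10.36

N2H4 + H2O ⇌ N2H5+ + OH-
From the ICE table, Kb = [OH-]²/(0.04 − [OH-]) = 1.3 × 10^-6.
Since Kb ≪ C₀, [OH-] ≈ √(Kb·C₀) = 2.28 × 10^-4 M.
pOH = 3.64, so pH = 14.00 − pOH = 10.36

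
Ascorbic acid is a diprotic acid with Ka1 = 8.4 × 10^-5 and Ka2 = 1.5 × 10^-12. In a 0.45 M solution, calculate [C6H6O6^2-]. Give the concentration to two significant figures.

First ionization gives [H+] ≈ [HC6H6O6-] = 6.15 × 10^-3 M.
Second step: Ka2 = [H+][C6H6O6^2-]/[HC6H6O6-] ≈ [C6H6O6^2-] (since [H+] ≈ [HC6H6O6-]).
So [C6H6O6^2-] ≈ Ka2.

1.5 × 10^-12 M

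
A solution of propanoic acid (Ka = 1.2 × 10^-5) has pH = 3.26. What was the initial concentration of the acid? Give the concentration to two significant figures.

C₀ = 2.6 × 10^-2 M

[H+] = 10^(-3.26) = 5.50 × 10^-4 M = x
Ka = x²/(C₀ − x) ⇒ C₀ = x + x²/Ka
C₀ = 5.50 × 10^-4 + (5.50 × 10^-4)²/(1.2 × 10^-5) = 2.58 × 10^-2 M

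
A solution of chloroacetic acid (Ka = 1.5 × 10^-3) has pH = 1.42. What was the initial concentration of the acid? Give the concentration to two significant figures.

C₀ = 1.0 M

[H+] = 10^(-1.42) = 3.80 × 10^-2 M = x
Ka = x²/(C₀ − x) ⇒ C₀ = x + x²/Ka
C₀ = 3.80 × 10^-2 + (3.80 × 10^-2)²/(1.5 × 10^-3) = 1.00 M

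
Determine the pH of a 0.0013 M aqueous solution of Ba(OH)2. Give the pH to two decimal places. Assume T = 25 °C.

Ba(OH)2 is a strong base (each formula unit releases 2 OH-); [OH-] = 0.0026 M.
pOH = -log(0.0026) = 2.59
pH = 14.00 - 2.59 = 11.41

pH = 11.41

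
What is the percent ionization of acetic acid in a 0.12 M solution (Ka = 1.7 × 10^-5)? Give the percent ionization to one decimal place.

CH3COOH ⇌ CH3COO- + H+; let x = [H+] at equilibrium.
x ≈ √(Ka·C₀) = √(1.7 × 10^-5 × 0.12) = 1.43 × 10^-3 M
Fraction ionized = 1.43 × 10^-3 / 0.12 = 0.0119 → 1.2%

1.2%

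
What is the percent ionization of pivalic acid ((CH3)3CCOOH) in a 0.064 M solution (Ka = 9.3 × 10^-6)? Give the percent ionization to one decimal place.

(CH3)3CCOOH ⇌ (CH3)3CCOO- + H+; let x = [H+] at equilibrium.
x ≈ √(Ka·C₀) = √(9.3 × 10^-6 × 0.064) = 7.71 × 10^-4 M
% ionization = x/C₀ × 100% = 7.71 × 10^-4/0.064 × 100% = 1.2%

1.2%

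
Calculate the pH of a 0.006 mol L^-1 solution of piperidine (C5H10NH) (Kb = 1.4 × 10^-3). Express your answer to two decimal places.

C5H10NH + H2O ⇌ C5H10NH2+ + OH-
Let x = [OH-] at equilibrium. Kb = x²/(0.006 − x).
Here C₀/Kb ≈ 4.29, so the small-x approximation fails. Use the quadratic:
x = (−Kb + √(Kb² + 4·Kb·C₀))/2 = 2.28 × 10^-3 M
pOH = −log(2.28 × 10^-3) = 2.64; pH = 14.00 − 2.64 = 11.36

pH = 11.36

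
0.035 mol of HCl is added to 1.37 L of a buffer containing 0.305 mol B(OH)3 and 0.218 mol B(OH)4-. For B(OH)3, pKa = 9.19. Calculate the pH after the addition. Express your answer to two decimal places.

After neutralization: n(B(OH)3) = 0.34 mol, n(B(OH)4-) = 0.183 mol.
pH = pKa + log(n_B(OH)4-/n_B(OH)3) = 9.19 + log(0.183/0.34) = 9.19 + (-0.269)

pH = 8.92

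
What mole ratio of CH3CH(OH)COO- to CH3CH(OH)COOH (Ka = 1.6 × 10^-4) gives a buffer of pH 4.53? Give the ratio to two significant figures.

pKa = -log(1.6 × 10^-4) = 3.796
pH = pKa + log(r) ⇒ log(r) = 4.53 − 3.796 = +0.734
r = [CH3CH(OH)COO-]/[CH3CH(OH)COOH] = 10^(+0.734) = 5.42

ratio = 5.4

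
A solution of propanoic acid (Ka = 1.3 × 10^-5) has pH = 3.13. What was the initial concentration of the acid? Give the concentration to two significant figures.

C₀ = 4.3 × 10^-2 M

[H+] = 10^(-3.13) = 7.41 × 10^-4 M = x
Ka = x²/(C₀ − x) ⇒ C₀ = x + x²/Ka
C₀ = 7.41 × 10^-4 + (7.41 × 10^-4)²/(1.3 × 10^-5) = 4.30 × 10^-2 M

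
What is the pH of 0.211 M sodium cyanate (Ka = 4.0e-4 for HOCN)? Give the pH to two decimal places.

pH = 8.36

OCN- is the conjugate base of the weak acid HOCN.
Kb = Kw/Ka = 1.0×10^-14 / 4.0 × 10^-4 = 2.50 × 10^-11
Kb = x²/(0.211 − x) = 2.50 × 10^-11
Since Kb ≪ C₀, x ≈ √(Kb·C₀) = 2.30 × 10^-6 M.
(x/C₀ = 0.0011% < 5%, so the approximation holds.)
pOH = −log(2.30 × 10^-6) = 5.64; pH = 14.00 − 5.64 = 8.36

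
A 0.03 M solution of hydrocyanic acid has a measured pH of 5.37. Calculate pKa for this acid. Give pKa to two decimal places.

pKa = 9.22

[H+] = 10^(-5.37) = 4.27 × 10^-6 M
At equilibrium [HA] = 0.03 − 4.27 × 10^-6 = 3.00 × 10^-2 M
Ka = [H+][A-]/[HA] = (4.27 × 10^-6)² / 3.00 × 10^-2 = 6.08 × 10^-10
pKa = -log(6.08 × 10^-10) = 9.22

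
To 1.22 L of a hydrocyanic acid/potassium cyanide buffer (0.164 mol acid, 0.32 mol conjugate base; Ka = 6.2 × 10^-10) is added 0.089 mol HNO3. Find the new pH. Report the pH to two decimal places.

Added H+ converts CN- to HCN: HCN → 0.253 mol, CN- → 0.231 mol.
pKa = −log(6.2 × 10^-10) = 9.208
pH = pKa + log([A⁻]/[HA]) = 9.208 + log(0.231/0.253) = 9.208 -0.040

pH = 9.17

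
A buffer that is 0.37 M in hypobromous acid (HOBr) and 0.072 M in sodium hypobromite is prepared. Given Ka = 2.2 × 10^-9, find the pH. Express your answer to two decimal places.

pKa = −log(2.2 × 10^-9) = 8.658
Using pH = pKa + log([base]/[acid]) with [base]/[acid] = 0.072/0.37:
pH = 8.658 + (-0.711) = 7.95

pH = 7.95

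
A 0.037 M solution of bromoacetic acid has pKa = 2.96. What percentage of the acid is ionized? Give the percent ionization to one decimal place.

15.8%

BrCH2COOH ⇌ BrCH2COO- + H+; let x = [H+] at equilibrium.
Ka = 10^(−2.96) = 1.10 × 10^-3
Solve x² + 0.0011x − 4.07e-05 = 0 → x = 5.85 × 10^-3 M
% ionization = x/C₀ × 100% = 5.85 × 10^-3/0.037 × 100% = 15.8%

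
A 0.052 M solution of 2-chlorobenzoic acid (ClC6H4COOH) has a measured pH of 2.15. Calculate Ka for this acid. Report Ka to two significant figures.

[H+] = 10^(-2.15) = 7.08 × 10^-3 M
At equilibrium [HA] = 0.052 − 7.08 × 10^-3 = 4.49 × 10^-2 M
Ka = [H+][A-]/[HA] = (7.08 × 10^-3)² / 4.49 × 10^-2 = 1.1 × 10^-3

Ka = 1.1 × 10^-3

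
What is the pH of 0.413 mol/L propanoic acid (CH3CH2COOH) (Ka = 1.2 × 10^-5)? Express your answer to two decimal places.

CH3CH2COOH ⇌ CH3CH2COO- + H+
Let x = [H+] at equilibrium. Ka = x²/(0.413 − x).
Neglecting x in the denominator: x = √(1.2 × 10^-5 × 0.413) = 2.23 × 10^-3 M
pH = −log[H+] = −log(2.23 × 10^-3) = 2.65

pH = 2.65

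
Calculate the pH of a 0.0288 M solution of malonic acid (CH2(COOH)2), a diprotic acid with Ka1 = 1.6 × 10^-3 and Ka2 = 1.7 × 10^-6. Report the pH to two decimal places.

pH = 2.22

Since Ka1 ≫ Ka2, the first ionization dominates [H+].
Ka1 = x²/(0.0288 − x) = 1.6 × 10^-3
Solving the quadratic: x = (−Ka1 + √(Ka1² + 4·Ka1·C₀))/2 = 6.04 × 10^-3 M
pH = −log(6.04 × 10^-3) = 2.22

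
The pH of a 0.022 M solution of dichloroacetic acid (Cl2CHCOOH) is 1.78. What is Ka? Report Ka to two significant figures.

[H+] = 10^(-1.78) = 1.66 × 10^-2 M
At equilibrium [HA] = 0.022 − 1.66 × 10^-2 = 5.40 × 10^-3 M
Ka = [H+][A-]/[HA] = (1.66 × 10^-2)² / 5.40 × 10^-3 = 5.1 × 10^-2

Ka = 5.1 × 10^-2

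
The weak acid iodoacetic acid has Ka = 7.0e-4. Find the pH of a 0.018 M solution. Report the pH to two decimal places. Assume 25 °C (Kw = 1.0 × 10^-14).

ICH2COOH ⇌ ICH2COO- + H+
Ka = [H+]²/(0.018 − [H+]) = 7.0 × 10^-4
The 5% rule fails; solving [H+]² + Ka·[H+] − Ka·C₀ = 0 exactly:
[H+] = (−Ka + √(Ka² + 4·Ka·C₀))/2 = 3.22 × 10^-3 M
pH = −log[H+] = −log(3.22 × 10^-3) = 2.49

pH = 2.49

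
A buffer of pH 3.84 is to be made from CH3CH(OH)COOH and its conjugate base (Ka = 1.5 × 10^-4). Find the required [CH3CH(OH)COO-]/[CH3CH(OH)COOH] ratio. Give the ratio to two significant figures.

ratio = 1.0

pKa = -log(1.5 × 10^-4) = 3.824
pH = pKa + log(r) ⇒ log(r) = 3.84 − 3.824 = +0.016
r = [CH3CH(OH)COO-]/[CH3CH(OH)COOH] = 10^(+0.016) = 1.04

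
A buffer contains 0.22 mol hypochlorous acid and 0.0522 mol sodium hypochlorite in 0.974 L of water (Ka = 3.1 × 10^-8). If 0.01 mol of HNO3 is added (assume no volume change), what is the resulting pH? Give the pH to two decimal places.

pH = 6.77

Added H+ converts OCl- to HOCl: HOCl → 0.23 mol, OCl- → 0.0422 mol.
pKa = −log(3.1 × 10^-8) = 7.509
pH = pKa + log([A⁻]/[HA]) = 7.509 + log(0.0422/0.23) = 7.509 -0.736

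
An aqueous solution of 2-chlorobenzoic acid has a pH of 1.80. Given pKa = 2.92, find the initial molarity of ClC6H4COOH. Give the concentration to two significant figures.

C₀ = 2.2 × 10^-1 M

[H+] = 10^(-1.80) = 1.58 × 10^-2 M = x
Ka = 10^(−2.92) = 1.20 × 10^-3
Ka = x²/(C₀ − x) ⇒ C₀ = x + x²/Ka
C₀ = 1.58 × 10^-2 + (1.58 × 10^-2)²/(1.20 × 10^-3) = 2.24 × 10^-1 M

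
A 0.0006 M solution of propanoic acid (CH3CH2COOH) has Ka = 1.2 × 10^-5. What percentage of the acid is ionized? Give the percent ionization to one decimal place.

CH3CH2COOH ⇌ CH3CH2COO- + H+; let x = [H+] at equilibrium.
Solve x² + 1.2e-05x − 7.2e-09 = 0 → x = 7.91 × 10^-5 M
% ionization = x/C₀ × 100% = 7.91 × 10^-5/0.0006 × 100% = 13.2%

13.2%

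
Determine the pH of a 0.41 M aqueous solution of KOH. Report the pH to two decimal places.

pH = 13.61

KOH is a strong base; [OH-] = 0.41 M.
pOH = -log(0.41) = 0.39
pH = 14.00 - 0.39 = 13.61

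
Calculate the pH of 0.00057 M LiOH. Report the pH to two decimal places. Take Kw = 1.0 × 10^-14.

LiOH is a strong base; [OH-] = 0.00057 M.
pOH = -log(0.00057) = 3.24
pH = 14.00 - 3.24 = 10.76

pH = 10.76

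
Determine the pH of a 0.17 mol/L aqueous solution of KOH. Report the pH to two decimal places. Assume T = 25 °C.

KOH is a strong base; [OH-] = 0.17 M.
pOH = -log(0.17) = 0.77
pH = 14.00 - 0.77 = 13.23

pH = 13.23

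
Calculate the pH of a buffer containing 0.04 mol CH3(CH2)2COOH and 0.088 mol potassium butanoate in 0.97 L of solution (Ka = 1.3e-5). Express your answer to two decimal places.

pH = 5.23

pKa = −log(1.3 × 10^-5) = 4.886
Henderson–Hasselbalch: pH = pKa + log([CH3(CH2)2COO-]/[CH3(CH2)2COOH]) = 4.886 + log(0.088/0.04)
pH = 4.886 + (+0.342) = 5.23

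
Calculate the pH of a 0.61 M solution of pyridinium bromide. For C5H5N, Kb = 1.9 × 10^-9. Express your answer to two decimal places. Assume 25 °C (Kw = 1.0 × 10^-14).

C5H5NH+ is the conjugate acid of the weak base C5H5N.
Ka = Kw/Kb = 1.0×10^-14 / 1.9 × 10^-9 = 5.26 × 10^-6
From the ICE table, Ka = x²/(0.61 − x) = 5.26 × 10^-6.
Assume x ≪ 0.61: x ≈ √(5.26 × 10^-6 × 0.61) = 1.79 × 10^-3 M
(x/C₀ = 0.29% < 5%, so the approximation holds.)
pH = −log[H+] = −log(1.79 × 10^-3) = 2.75

pH = 2.75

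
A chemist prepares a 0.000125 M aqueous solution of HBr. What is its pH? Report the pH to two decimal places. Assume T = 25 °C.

pH = 3.90

HBr is a strong acid and dissociates completely, so [H+] = 0.000125 M.
pH = -log(0.000125) = 3.90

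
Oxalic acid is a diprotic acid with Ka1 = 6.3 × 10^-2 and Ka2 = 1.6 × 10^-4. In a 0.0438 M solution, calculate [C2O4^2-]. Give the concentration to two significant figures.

First ionization gives [H+] ≈ [HC2O4-] = 2.98 × 10^-2 M.
Second step: Ka2 = [H+][C2O4^2-]/[HC2O4-] ≈ [C2O4^2-] (since [H+] ≈ [HC2O4-]).
So [C2O4^2-] ≈ Ka2.

1.6 × 10^-4 M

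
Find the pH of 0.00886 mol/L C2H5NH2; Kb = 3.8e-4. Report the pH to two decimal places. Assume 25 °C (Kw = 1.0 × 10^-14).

pH = 11.22

C2H5NH2 + H2O ⇌ C2H5NH3+ + OH-
Kb = x²/(0.00886 − x) = 3.8 × 10^-4
The 5% rule fails; solving x² + Kb·x − Kb·C₀ = 0 exactly:
x = (−Kb + √(Kb² + 4·Kb·C₀))/2 = 1.65 × 10^-3 M
pOH = −log(1.65 × 10^-3) = 2.78; pH = 14.00 − 2.78 = 11.22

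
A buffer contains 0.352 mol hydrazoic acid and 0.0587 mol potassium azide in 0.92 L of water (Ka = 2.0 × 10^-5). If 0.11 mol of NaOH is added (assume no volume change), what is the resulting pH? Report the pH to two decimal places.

pH = 4.54

After neutralization: n(HN3) = 0.242 mol, n(N3-) = 0.169 mol.
pKa = −log(2.0 × 10^-5) = 4.699
pH = pKa + log([A⁻]/[HA]) = 4.699 + log(0.169/0.242) = 4.699 -0.156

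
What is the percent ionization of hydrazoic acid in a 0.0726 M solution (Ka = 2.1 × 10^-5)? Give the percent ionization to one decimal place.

1.7%

HN3 ⇌ N3- + H+; let x = [H+] at equilibrium.
x ≈ √(Ka·C₀) = √(2.1 × 10^-5 × 0.0726) = 1.23 × 10^-3 M
Fraction ionized = 1.23 × 10^-3 / 0.0726 = 0.0169 → 1.7%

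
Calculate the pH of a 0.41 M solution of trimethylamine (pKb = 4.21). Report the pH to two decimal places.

(CH3)3N + H2O ⇌ (CH3)3NH+ + OH-
Kb = 10^(−4.21) = 6.17 × 10^-5
From the ICE table, Kb = x²/(0.41 − x) = 6.17 × 10^-5.
Neglecting x in the denominator: x = √(6.17 × 10^-5 × 0.41) = 5.03 × 10^-3 M
(x/C₀ = 1.2% < 5%, so the approximation holds.)
pOH = 2.30, so pH = 14.00 − pOH = 11.70

pH = 11.70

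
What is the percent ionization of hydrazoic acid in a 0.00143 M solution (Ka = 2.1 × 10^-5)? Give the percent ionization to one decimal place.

HN3 ⇌ N3- + H+; let x = [H+] at equilibrium.
Ka = x²/(C₀ − x); solving the quadratic gives x = 1.63 × 10^-4 M.
% ionization = x/C₀ × 100% = 1.63 × 10^-4/0.00143 × 100% = 11.4%

11.4%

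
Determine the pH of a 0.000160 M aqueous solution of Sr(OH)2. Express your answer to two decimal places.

Sr(OH)2 is a strong base (each formula unit releases 2 OH-); [OH-] = 0.00032 M.
pOH = -log(0.00032) = 3.49
pH = 14.00 - 3.49 = 10.51

pH = 10.51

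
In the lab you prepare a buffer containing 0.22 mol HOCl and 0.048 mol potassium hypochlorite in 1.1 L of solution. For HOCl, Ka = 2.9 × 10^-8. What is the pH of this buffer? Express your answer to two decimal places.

pKa = −log(2.9 × 10^-8) = 7.538
Using pH = pKa + log([base]/[acid]) with [base]/[acid] = 0.048/0.22:
pH = 7.538 + (-0.661) = 6.88

pH = 6.88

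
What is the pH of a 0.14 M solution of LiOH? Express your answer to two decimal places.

LiOH is a strong base; [OH-] = 0.14 M.
pOH = -log(0.14) = 0.85
pH = 14.00 - 0.85 = 13.15

pH = 13.15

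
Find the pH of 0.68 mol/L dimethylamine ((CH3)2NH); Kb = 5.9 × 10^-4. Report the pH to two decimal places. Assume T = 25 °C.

(CH3)2NH + H2O ⇌ (CH3)2NH2+ + OH-
From the ICE table, Kb = x²/(0.68 − x) = 5.9 × 10^-4.
Since Kb ≪ C₀, x ≈ √(Kb·C₀) = 2.00 × 10^-2 M.
(x/C₀ = 2.9% < 5%, so the approximation holds.)
pOH = 1.70, so pH = 14.00 − pOH = 12.30

pH = 12.30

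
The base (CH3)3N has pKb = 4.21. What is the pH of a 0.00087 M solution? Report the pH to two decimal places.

(CH3)3N + H2O ⇌ (CH3)3NH+ + OH-
Kb = 10^(−4.21) = 6.17 × 10^-5
Kb = x²/(0.00087 − x) = 6.17 × 10^-5
x is not negligible relative to C₀; solve x² + 6.17e-05·x − 5.37e-08 = 0.
x = [−6.17e-05 + √(6.17e-05² + 2.15e-07)]/2 = 2.03 × 10^-4 M
pOH = 3.69, so pH = 14.00 − pOH = 10.31

pH = 10.31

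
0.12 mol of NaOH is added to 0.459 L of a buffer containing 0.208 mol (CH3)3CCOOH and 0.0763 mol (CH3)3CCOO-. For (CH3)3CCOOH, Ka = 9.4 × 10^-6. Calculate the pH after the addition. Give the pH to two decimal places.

pH = 5.38

OH- converts (CH3)3CCOOH to (CH3)3CCOO-: (CH3)3CCOOH → 0.088 mol, (CH3)3CCOO- → 0.196 mol.
pKa = −log(9.4 × 10^-6) = 5.027
pH = pKa + log([A⁻]/[HA]) = 5.027 + log(0.196/0.088) = 5.027 +0.348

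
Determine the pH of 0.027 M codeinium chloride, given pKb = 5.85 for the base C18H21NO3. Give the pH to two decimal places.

C18H22NO3+ is the conjugate acid of the weak base C18H21NO3.
Kb = 10^(−5.85) = 1.41 × 10^-6
Ka = Kw/Kb = 1.0×10^-14 / 1.41 × 10^-6 = 7.09 × 10^-9
Ka = [H+]²/(0.027 − [H+]) = 7.09 × 10^-9
Neglecting [H+] in the denominator: [H+] = √(7.09 × 10^-9 × 0.027) = 1.38 × 10^-5 M
([H+]/C₀ = 0.051% < 5%, so the approximation holds.)
pH = −log[H+] = −log(1.38 × 10^-5) = 4.86

pH = 4.86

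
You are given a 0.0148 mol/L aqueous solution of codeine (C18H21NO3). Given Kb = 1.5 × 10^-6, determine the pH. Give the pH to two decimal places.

C18H21NO3 + H2O ⇌ C18H22NO3+ + OH-
Let x = [OH-] at equilibrium. Kb = x²/(0.0148 − x).
Since Kb ≪ C₀, x ≈ √(Kb·C₀) = 1.49 × 10^-4 M.
pOH = −log(1.49 × 10^-4) = 3.83; pH = 14.00 − 3.83 = 10.17

pH = 10.17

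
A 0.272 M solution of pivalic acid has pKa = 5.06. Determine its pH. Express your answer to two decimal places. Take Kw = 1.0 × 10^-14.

(CH3)3CCOOH ⇌ (CH3)3CCOO- + H+
Ka = 10^(−5.06) = 8.71 × 10^-6
From the ICE table, Ka = [H+]²/(0.272 − [H+]) = 8.71 × 10^-6.
Assume [H+] ≪ 0.272: [H+] ≈ √(8.71 × 10^-6 × 0.272) = 1.54 × 10^-3 M
pH = −log(1.54 × 10^-3) = 2.81

pH = 2.81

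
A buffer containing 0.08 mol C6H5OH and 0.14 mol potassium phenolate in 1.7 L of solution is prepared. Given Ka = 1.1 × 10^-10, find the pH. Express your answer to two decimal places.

pKa = −log(1.1 × 10^-10) = 9.959
Henderson–Hasselbalch: pH = pKa + log([C6H5O-]/[C6H5OH]) = 9.959 + log(0.14/0.08)
pH = 9.959 + (+0.243) = 10.20

pH = 10.20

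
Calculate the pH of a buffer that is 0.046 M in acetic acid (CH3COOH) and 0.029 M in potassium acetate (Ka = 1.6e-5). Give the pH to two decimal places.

pKa = −log(1.6 × 10^-5) = 4.796
Henderson–Hasselbalch: pH = pKa + log([CH3COO-]/[CH3COOH]) = 4.796 + log(0.029/0.046)
pH = 4.796 + (-0.200) = 4.60

pH = 4.60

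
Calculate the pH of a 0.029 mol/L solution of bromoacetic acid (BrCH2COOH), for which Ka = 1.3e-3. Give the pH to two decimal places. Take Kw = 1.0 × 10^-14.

pH = 2.26

BrCH2COOH ⇌ BrCH2COO- + H+
From the ICE table, Ka = x²/(0.029 − x) = 1.3 × 10^-3.
Here C₀/Ka ≈ 22.3, so the small-x approximation fails. Use the quadratic:
x = [−0.0013 + √(0.0013² + 0.000151)]/2 = 5.52 × 10^-3 M
pH = −log[H+] = −log(5.52 × 10^-3) = 2.26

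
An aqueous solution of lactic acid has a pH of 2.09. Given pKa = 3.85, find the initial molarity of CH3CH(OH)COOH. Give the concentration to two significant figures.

C₀ = 4.8 × 10^-1 M

[H+] = 10^(-2.09) = 8.13 × 10^-3 M = x
Ka = 10^(−3.85) = 1.41 × 10^-4
Ka = x²/(C₀ − x) ⇒ C₀ = x + x²/Ka
C₀ = 8.13 × 10^-3 + (8.13 × 10^-3)²/(1.41 × 10^-4) = 4.77 × 10^-1 M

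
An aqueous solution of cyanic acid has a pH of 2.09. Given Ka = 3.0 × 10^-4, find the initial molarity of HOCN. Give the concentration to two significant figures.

C₀ = 2.3 × 10^-1 M

[H+] = 10^(-2.09) = 8.13 × 10^-3 M = x
Ka = x²/(C₀ − x) ⇒ C₀ = x + x²/Ka
C₀ = 8.13 × 10^-3 + (8.13 × 10^-3)²/(3.0 × 10^-4) = 2.28 × 10^-1 M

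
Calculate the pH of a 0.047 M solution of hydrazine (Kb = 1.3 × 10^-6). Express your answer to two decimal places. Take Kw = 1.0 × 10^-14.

N2H4 + H2O ⇌ N2H5+ + OH-
From the ICE table, Kb = [OH-]²/(0.047 − [OH-]) = 1.3 × 10^-6.
Since Kb ≪ C₀, [OH-] ≈ √(Kb·C₀) = 2.47 × 10^-4 M.
pOH = −log(2.47 × 10^-4) = 3.61; pH = 14.00 − 3.61 = 10.39

pH = 10.39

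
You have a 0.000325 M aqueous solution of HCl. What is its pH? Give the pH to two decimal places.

pH = 3.49

HCl is a strong acid and dissociates completely, so [H+] = 0.000325 M.
pH = -log(0.000325) = 3.49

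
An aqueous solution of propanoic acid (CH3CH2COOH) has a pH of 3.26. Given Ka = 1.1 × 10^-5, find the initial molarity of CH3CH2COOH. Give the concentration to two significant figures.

C₀ = 2.8 × 10^-2 M

[H+] = 10^(-3.26) = 5.50 × 10^-4 M = x
Ka = x²/(C₀ − x) ⇒ C₀ = x + x²/Ka
C₀ = 5.50 × 10^-4 + (5.50 × 10^-4)²/(1.1 × 10^-5) = 2.81 × 10^-2 M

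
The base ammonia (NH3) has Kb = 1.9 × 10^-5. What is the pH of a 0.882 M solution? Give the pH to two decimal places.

NH3 + H2O ⇌ NH4+ + OH-
Kb = [OH-]²/(0.882 − [OH-]) = 1.9 × 10^-5
Neglecting [OH-] in the denominator: [OH-] = √(1.9 × 10^-5 × 0.882) = 4.09 × 10^-3 M
pOH = −log(4.09 × 10^-3) = 2.39; pH = 14.00 − 2.39 = 11.61

pH = 11.61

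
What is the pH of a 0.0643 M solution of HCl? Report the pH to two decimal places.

HCl is a strong acid and dissociates completely, so [H+] = 0.0643 M.
pH = -log(0.0643) = 1.19

pH = 1.19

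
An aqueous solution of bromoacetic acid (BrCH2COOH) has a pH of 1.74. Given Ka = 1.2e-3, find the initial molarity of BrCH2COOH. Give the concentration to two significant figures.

C₀ = 2.9 × 10^-1 M

[H+] = 10^(-1.74) = 1.82 × 10^-2 M = x
Ka = x²/(C₀ − x) ⇒ C₀ = x + x²/Ka
C₀ = 1.82 × 10^-2 + (1.82 × 10^-2)²/(1.2 × 10^-3) = 2.94 × 10^-1 M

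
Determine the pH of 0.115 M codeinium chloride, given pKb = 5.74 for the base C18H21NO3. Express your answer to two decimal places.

C18H22NO3+ is the conjugate acid of the weak base C18H21NO3.
Kb = 10^(−5.74) = 1.82 × 10^-6
Ka = Kw/Kb = 1.0×10^-14 / 1.82 × 10^-6 = 5.49 × 10^-9
From the ICE table, Ka = [H+]²/(0.115 − [H+]) = 5.49 × 10^-9.
Assume [H+] ≪ 0.115: [H+] ≈ √(5.49 × 10^-9 × 0.115) = 2.51 × 10^-5 M
([H+]/C₀ = 0.022% < 5%, so the approximation holds.)
pH = −log[H+] = −log(2.51 × 10^-5) = 4.60

pH = 4.60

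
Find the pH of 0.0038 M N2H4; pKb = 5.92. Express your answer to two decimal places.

pH = 9.83

N2H4 + H2O ⇌ N2H5+ + OH-
Kb = 10^(−5.92) = 1.20 × 10^-6
Let x = [OH-] at equilibrium. Kb = x²/(0.0038 − x).
Assume x ≪ 0.0038: x ≈ √(1.20 × 10^-6 × 0.0038) = 6.75 × 10^-5 M
Check: 1.8% ionized — well under 5%, approximation valid.
pOH = 4.17, so pH = 14.00 − pOH = 9.83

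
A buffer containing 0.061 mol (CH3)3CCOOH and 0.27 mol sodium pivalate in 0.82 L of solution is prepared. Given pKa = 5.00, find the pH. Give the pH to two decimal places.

pH = pKa + log([A⁻]/[HA]) = 5.00 + log(0.27/0.061)
pH = 5.00 + (+0.646) = 5.65

pH = 5.65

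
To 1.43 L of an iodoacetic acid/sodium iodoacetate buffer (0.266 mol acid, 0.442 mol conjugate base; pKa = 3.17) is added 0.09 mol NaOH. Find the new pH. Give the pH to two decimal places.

OH- converts ICH2COOH to ICH2COO-: ICH2COOH → 0.176 mol, ICH2COO- → 0.532 mol.
pH = pKa + log([A⁻]/[HA]) = 3.17 + log(0.532/0.176) = 3.17 +0.480

pH = 3.65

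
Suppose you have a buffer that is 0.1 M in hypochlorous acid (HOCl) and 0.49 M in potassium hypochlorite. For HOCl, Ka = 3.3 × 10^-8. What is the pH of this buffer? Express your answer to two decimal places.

pH = 8.17

pKa = −log(3.3 × 10^-8) = 7.481
Using pH = pKa + log([base]/[acid]) with [base]/[acid] = 0.49/0.1:
pH = 7.481 + (+0.690) = 8.17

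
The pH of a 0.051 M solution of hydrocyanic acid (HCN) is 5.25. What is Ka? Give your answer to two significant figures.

Ka = 6.2 × 10^-10

[H+] = 10^(-5.25) = 5.62 × 10^-6 M
At equilibrium [HA] = 0.051 − 5.62 × 10^-6 = 5.10 × 10^-2 M
Ka = [H+][A-]/[HA] = (5.62 × 10^-6)² / 5.10 × 10^-2 = 6.2 × 10^-10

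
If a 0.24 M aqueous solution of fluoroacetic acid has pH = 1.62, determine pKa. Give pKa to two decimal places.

pKa = 2.57

[H+] = 10^(-1.62) = 2.40 × 10^-2 M
At equilibrium [HA] = 0.24 − 2.40 × 10^-2 = 2.16 × 10^-1 M
Ka = [H+][A-]/[HA] = (2.40 × 10^-2)² / 2.16 × 10^-1 = 2.67 × 10^-3
pKa = -log(2.67 × 10^-3) = 2.57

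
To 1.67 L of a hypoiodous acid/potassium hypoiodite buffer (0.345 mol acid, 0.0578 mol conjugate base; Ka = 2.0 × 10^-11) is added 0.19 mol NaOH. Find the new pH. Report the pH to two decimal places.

pH = 10.90

After neutralization: n(HOI) = 0.155 mol, n(OI-) = 0.248 mol.
pKa = −log(2.0 × 10^-11) = 10.699
pH = pKa + log([A⁻]/[HA]) = 10.699 + log(0.248/0.155) = 10.699 +0.204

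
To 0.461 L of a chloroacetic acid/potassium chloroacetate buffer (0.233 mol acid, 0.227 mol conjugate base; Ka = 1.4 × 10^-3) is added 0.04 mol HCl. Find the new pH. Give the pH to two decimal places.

pH = 2.69

Added H+ converts ClCH2COO- to ClCH2COOH: ClCH2COOH → 0.273 mol, ClCH2COO- → 0.187 mol.
pKa = −log(1.4 × 10^-3) = 2.854
pH = pKa + log([A⁻]/[HA]) = 2.854 + log(0.187/0.273) = 2.854 -0.164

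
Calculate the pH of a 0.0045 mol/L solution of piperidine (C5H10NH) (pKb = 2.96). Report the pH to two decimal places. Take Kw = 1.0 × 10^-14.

C5H10NH + H2O ⇌ C5H10NH2+ + OH-
Kb = 10^(−2.96) = 1.10 × 10^-3
Kb = x²/(0.0045 − x) = 1.10 × 10^-3
The 5% rule fails; solving x² + Kb·x − Kb·C₀ = 0 exactly:
x = [−0.0011 + √(0.0011² + 1.98e-05)]/2 = 1.74 × 10^-3 M
pOH = −log(1.74 × 10^-3) = 2.76; pH = 14.00 − 2.76 = 11.24

pH = 11.24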